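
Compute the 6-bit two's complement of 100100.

Original (sign bit 1, negative): 100100
Step 1 - Invert all bits: 011011
Step 2 - Add 1: 011100
Verification: 100100 + 011100 = 1000000; discarding the end carry (carry out of the top bit) leaves the 6-bit value 000000, as required for x + (-x)



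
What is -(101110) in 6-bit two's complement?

Original (sign bit 1, negative): 101110
Step 1 - Invert all bits: 010001
Step 2 - Add 1: 010010
Verification: 101110 + 010010 = 1000000; discarding the end carry (carry out of the top bit) leaves the 6-bit value 000000, as required for x + (-x)



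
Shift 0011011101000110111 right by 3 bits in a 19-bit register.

Original: 0011011101000110111 (decimal 113207)
Shift right by 3 positions
Drop the 3 low bits; fill with zeros on the left
Result: 0000011011101000110 (decimal 14150)
Equivalent: 113207 >> 3 = 113207 ÷ 2^3 = 14150



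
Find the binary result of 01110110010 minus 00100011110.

Method 1 - Direct subtraction (column by column from the right: bit − bit − borrow-in; if negative, add 2 and borrow 1 from the next column):
borrow: 00000111000
        01110110010
-       00100011110
-------------------
        01010010100

Method 2 - Add two's complement:
Two's complement of 00100011110: invert → 11011100001, add 1 → 11011100010
  01110110010
+ 11011100010
-------------
 101010010100  (end carry out of the top bit = 1)
Discarding the end carry: 01010010100
Decimal check:
  01110110010 = 512 + 256 + 128 + 32 + 16 + 2 = 946
  00100011110 = 256 + 16 + 8 + 4 + 2 = 286
  946 - 286 = 660, and 01010010100 = 512 + 128 + 16 + 4 = 660 ✓



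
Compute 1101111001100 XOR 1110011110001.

XOR: 1 when bits differ
  1101111001100
^ 1110011110001
---------------
  0011100111101
Decimal: 7116 ^ 7409 = 1853



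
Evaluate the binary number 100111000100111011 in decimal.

Sum of powers of 2 for each 1-bit:
2^0 + 2^1 + 2^3 + 2^4 + 2^5 + 2^8 + 2^12 + 2^13 + 2^14 + 2^17
= 1 + 2 + 8 + 16 + 32 + 256 + 4096 + 8192 + 16384 + 131072
= 160059



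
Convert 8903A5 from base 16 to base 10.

Expand by place value (powers of 16):
Digit values: A = 10
8903A5 = 8 × 16^5 + 9 × 16^4 + 0 × 16^3 + 3 × 16^2 + 10 × 16^1 + 5 × 16^0
= 8 × 1048576 + 9 × 65536 + 0 × 4096 + 3 × 256 + 10 × 16 + 5 × 1
= 8388608 + 589824 + 0 + 768 + 160 + 5
= 8979365



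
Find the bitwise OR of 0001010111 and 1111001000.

OR: 1 when either bit is 1
  0001010111
| 1111001000
------------
  1111011111
Decimal: 87 | 968 = 991



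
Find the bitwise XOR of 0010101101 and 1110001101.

XOR: 1 when bits differ
  0010101101
^ 1110001101
------------
  1100100000
Decimal: 173 ^ 909 = 800



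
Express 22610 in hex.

Using repeated division by 16 (digits 10–15 are A–F):
22610 ÷ 16 = 1413 remainder 2
1413 ÷ 16 = 88 remainder 5
88 ÷ 16 = 5 remainder 8
5 ÷ 16 = 0 remainder 5
Reading remainders bottom to top: 5852



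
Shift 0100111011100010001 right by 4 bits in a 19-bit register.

Original: 0100111011100010001 (decimal 161553)
Shift right by 4 positions
Drop the 4 low bits; fill with zeros on the left
Result: 0000010011101110001 (decimal 10097)
Equivalent: 161553 >> 4 = 161553 ÷ 2^4 = 10097



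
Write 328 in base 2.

Using repeated division by 2:
328 ÷ 2 = 164 remainder 0
164 ÷ 2 = 82 remainder 0
82 ÷ 2 = 41 remainder 0
41 ÷ 2 = 20 remainder 1
20 ÷ 2 = 10 remainder 0
10 ÷ 2 = 5 remainder 0
5 ÷ 2 = 2 remainder 1
2 ÷ 2 = 1 remainder 0
1 ÷ 2 = 0 remainder 1
Reading remainders bottom to top: 101001000



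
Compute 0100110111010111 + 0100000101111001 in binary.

Add column by column from the right: bit + bit + carry-in; write the sum mod 2, carry 1 when the sum is 2 or 3.
carry:  1000001111111110
        0100110111010111
+       0100000101111001
------------------------
       01000111101010000
(the carry out of the leftmost column, 0, becomes the leading bit)
Decimal check:
  0100110111010111 = 16384 + 2048 + 1024 + 256 + 128 + 64 + 16 + 4 + 2 + 1 = 19927
  0100000101111001 = 16384 + 256 + 64 + 32 + 16 + 8 + 1 = 16761
  19927 + 16761 = 36688, and 01000111101010000 = 32768 + 2048 + 1024 + 512 + 256 + 64 + 16 = 36688 ✓



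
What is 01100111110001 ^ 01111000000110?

XOR: 1 when bits differ
  01100111110001
^ 01111000000110
----------------
  00011111110111
Decimal: 6641 ^ 7686 = 2039



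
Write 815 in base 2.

Using repeated division by 2:
815 ÷ 2 = 407 remainder 1
407 ÷ 2 = 203 remainder 1
203 ÷ 2 = 101 remainder 1
101 ÷ 2 = 50 remainder 1
50 ÷ 2 = 25 remainder 0
25 ÷ 2 = 12 remainder 1
12 ÷ 2 = 6 remainder 0
6 ÷ 2 = 3 remainder 0
3 ÷ 2 = 1 remainder 1
1 ÷ 2 = 0 remainder 1
Reading remainders bottom to top: 1100101111



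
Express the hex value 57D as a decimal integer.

Expand by place value (powers of 16):
Digit values: D = 13
57D = 5 × 16^2 + 7 × 16^1 + 13 × 16^0
= 5 × 256 + 7 × 16 + 13 × 1
= 1280 + 112 + 13
= 1405



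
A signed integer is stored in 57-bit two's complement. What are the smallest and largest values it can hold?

For 57-bit two's complement:
Minimum: -2^56 = -72057594037927936
Maximum: 2^56 - 1 = 72057594037927935



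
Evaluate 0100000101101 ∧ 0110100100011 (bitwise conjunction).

AND: 1 only when both bits are 1
  0100000101101
& 0110100100011
---------------
  0100000100001
Decimal: 2093 & 3363 = 2081



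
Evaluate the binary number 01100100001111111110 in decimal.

Sum of powers of 2 for each 1-bit:
2^1 + 2^2 + 2^3 + 2^4 + 2^5 + 2^6 + 2^7 + 2^8 + 2^9 + 2^14 + 2^17 + 2^18
= 2 + 4 + 8 + 16 + 32 + 64 + 128 + 256 + 512 + 16384 + 131072 + 262144
= 410622



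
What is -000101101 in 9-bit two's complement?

Original: 000101101
Step 1 - Invert all bits: 111010010
Step 2 - Add 1: 111010011
Verification: 000101101 + 111010011 = 1000000000; discarding the end carry (carry out of the top bit) leaves the 9-bit value 000000000, as required for x + (-x)



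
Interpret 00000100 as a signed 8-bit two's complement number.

Binary: 00000100
Sign bit: 0 (non-negative)
Read directly as an unsigned value:
00000100 = 4
Value: 4



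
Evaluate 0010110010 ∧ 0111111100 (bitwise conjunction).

AND: 1 only when both bits are 1
  0010110010
& 0111111100
------------
  0010110000
Decimal: 178 & 508 = 176



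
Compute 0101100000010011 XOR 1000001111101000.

XOR: 1 when bits differ
  0101100000010011
^ 1000001111101000
------------------
  1101101111111011
Decimal: 22547 ^ 33768 = 56315



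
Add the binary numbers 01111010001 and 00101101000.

Add column by column from the right: bit + bit + carry-in; write the sum mod 2, carry 1 when the sum is 2 or 3.
carry:  11110000000
        01111010001
+       00101101000
-------------------
       010100111001
(the carry out of the leftmost column, 0, becomes the leading bit)
Decimal check:
  01111010001 = 512 + 256 + 128 + 64 + 16 + 1 = 977
  00101101000 = 256 + 64 + 32 + 8 = 360
  977 + 360 = 1337, and 010100111001 = 1024 + 256 + 32 + 16 + 8 + 1 = 1337 ✓



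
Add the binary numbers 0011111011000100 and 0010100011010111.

Add column by column from the right: bit + bit + carry-in; write the sum mod 2, carry 1 when the sum is 2 or 3.
carry:  0111000110001000
        0011111011000100
+       0010100011010111
------------------------
       00110011110011011
(the carry out of the leftmost column, 0, becomes the leading bit)
Decimal check:
  0011111011000100 = 8192 + 4096 + 2048 + 1024 + 512 + 128 + 64 + 4 = 16068
  0010100011010111 = 8192 + 2048 + 128 + 64 + 16 + 4 + 2 + 1 = 10455
  16068 + 10455 = 26523, and 00110011110011011 = 16384 + 8192 + 1024 + 512 + 256 + 128 + 16 + 8 + 2 + 1 = 26523 ✓



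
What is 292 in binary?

Using repeated division by 2:
292 ÷ 2 = 146 remainder 0
146 ÷ 2 = 73 remainder 0
73 ÷ 2 = 36 remainder 1
36 ÷ 2 = 18 remainder 0
18 ÷ 2 = 9 remainder 0
9 ÷ 2 = 4 remainder 1
4 ÷ 2 = 2 remainder 0
2 ÷ 2 = 1 remainder 0
1 ÷ 2 = 0 remainder 1
Reading remainders bottom to top: 100100100



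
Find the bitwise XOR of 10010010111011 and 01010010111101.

XOR: 1 when bits differ
  10010010111011
^ 01010010111101
----------------
  11000000000110
Decimal: 9403 ^ 5309 = 12294



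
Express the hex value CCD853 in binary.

Convert each hex digit to 4 bits:
  C = 1100
  C = 1100
  D = 1101
  8 = 1000
  5 = 0101
  3 = 0011
Concatenate: 110011001101100001010011



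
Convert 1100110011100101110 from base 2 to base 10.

Sum of powers of 2 for each 1-bit:
2^1 + 2^2 + 2^3 + 2^5 + 2^8 + 2^9 + 2^10 + 2^13 + 2^14 + 2^17 + 2^18
= 2 + 4 + 8 + 32 + 256 + 512 + 1024 + 8192 + 16384 + 131072 + 262144
= 419630



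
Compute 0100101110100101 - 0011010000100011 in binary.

Method 1 - Direct subtraction (column by column from the right: bit − bit − borrow-in; if negative, add 2 and borrow 1 from the next column):
borrow: 0110100000000100
        0100101110100101
-       0011010000100011
------------------------
        0001011110000010

Method 2 - Add two's complement:
Two's complement of 0011010000100011: invert → 1100101111011100, add 1 → 1100101111011101
  0100101110100101
+ 1100101111011101
------------------
 10001011110000010  (end carry out of the top bit = 1)
Discarding the end carry: 0001011110000010
Decimal check:
  0100101110100101 = 16384 + 2048 + 512 + 256 + 128 + 32 + 4 + 1 = 19365
  0011010000100011 = 8192 + 4096 + 1024 + 32 + 2 + 1 = 13347
  19365 - 13347 = 6018, and 0001011110000010 = 4096 + 1024 + 512 + 256 + 128 + 2 = 6018 ✓



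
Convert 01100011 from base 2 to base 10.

Sum of powers of 2 for each 1-bit:
2^0 + 2^1 + 2^5 + 2^6
= 1 + 2 + 32 + 64
= 99



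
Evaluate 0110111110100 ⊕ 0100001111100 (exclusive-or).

XOR: 1 when bits differ
  0110111110100
^ 0100001111100
---------------
  0010110001000
Decimal: 3572 ^ 2172 = 1416



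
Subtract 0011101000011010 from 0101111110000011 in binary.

Method 1 - Direct subtraction (column by column from the right: bit − bit − borrow-in; if negative, add 2 and borrow 1 from the next column):
borrow: 0100000011110000
        0101111110000011
-       0011101000011010
------------------------
        0010010101101001

Method 2 - Add two's complement:
Two's complement of 0011101000011010: invert → 1100010111100101, add 1 → 1100010111100110
  0101111110000011
+ 1100010111100110
------------------
 10010010101101001  (end carry out of the top bit = 1)
Discarding the end carry: 0010010101101001
Decimal check:
  0101111110000011 = 16384 + 4096 + 2048 + 1024 + 512 + 256 + 128 + 2 + 1 = 24451
  0011101000011010 = 8192 + 4096 + 2048 + 512 + 16 + 8 + 2 = 14874
  24451 - 14874 = 9577, and 0010010101101001 = 8192 + 1024 + 256 + 64 + 32 + 8 + 1 = 9577 ✓



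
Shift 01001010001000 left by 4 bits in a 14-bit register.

Original: 01001010001000 (decimal 4744)
Shift left by 4 positions
Append 4 zeros on the right and drop the 4 high bits that overflow the 14-bit width
Result: 10100010000000 (decimal 10368)
Equivalent: 4744 << 4 = 4744 × 2^4 = 75904, truncated to 14 bits = 10368



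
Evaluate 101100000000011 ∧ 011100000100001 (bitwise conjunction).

AND: 1 only when both bits are 1
  101100000000011
& 011100000100001
-----------------
  001100000000001
Decimal: 22531 & 14369 = 6145



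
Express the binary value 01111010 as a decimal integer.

Sum of powers of 2 for each 1-bit:
2^1 + 2^3 + 2^4 + 2^5 + 2^6
= 2 + 8 + 16 + 32 + 64
= 122



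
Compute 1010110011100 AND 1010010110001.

AND: 1 only when both bits are 1
  1010110011100
& 1010010110001
---------------
  1010010010000
Decimal: 5532 & 5297 = 5264



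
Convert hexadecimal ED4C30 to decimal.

Expand by place value (powers of 16):
Digit values: E = 14, D = 13, C = 12
ED4C30 = 14 × 16^5 + 13 × 16^4 + 4 × 16^3 + 12 × 16^2 + 3 × 16^1 + 0 × 16^0
= 14 × 1048576 + 13 × 65536 + 4 × 4096 + 12 × 256 + 3 × 16 + 0 × 1
= 14680064 + 851968 + 16384 + 3072 + 48 + 0
= 15551536



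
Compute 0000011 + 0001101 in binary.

Add column by column from the right: bit + bit + carry-in; write the sum mod 2, carry 1 when the sum is 2 or 3.
carry:  0011110
        0000011
+       0001101
---------------
       00010000
(the carry out of the leftmost column, 0, becomes the leading bit)
Decimal check:
  0000011 = 2 + 1 = 3
  0001101 = 8 + 4 + 1 = 13
  3 + 13 = 16, and 00010000 = 16 ✓



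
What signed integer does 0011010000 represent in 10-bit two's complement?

Binary: 0011010000
Sign bit: 0 (non-negative)
Read directly as an unsigned value:
0011010000 = 128 + 64 + 16 = 208
Value: 208



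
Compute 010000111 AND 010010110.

AND: 1 only when both bits are 1
  010000111
& 010010110
-----------
  010000110
Decimal: 135 & 150 = 134



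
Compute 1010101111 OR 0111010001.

OR: 1 when either bit is 1
  1010101111
| 0111010001
------------
  1111111111
Decimal: 687 | 465 = 1023



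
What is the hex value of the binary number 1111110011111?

Group into 4-bit nibbles from right:
  0001 = 1
  1111 = F
  1001 = 9
  1111 = F
Result: 1F9F



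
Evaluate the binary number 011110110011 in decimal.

Sum of powers of 2 for each 1-bit:
2^0 + 2^1 + 2^4 + 2^5 + 2^7 + 2^8 + 2^9 + 2^10
= 1 + 2 + 16 + 32 + 128 + 256 + 512 + 1024
= 1971



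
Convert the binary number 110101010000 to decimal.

Sum of powers of 2 for each 1-bit:
2^4 + 2^6 + 2^8 + 2^10 + 2^11
= 16 + 64 + 256 + 1024 + 2048
= 3408



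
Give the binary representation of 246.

Using repeated division by 2:
246 ÷ 2 = 123 remainder 0
123 ÷ 2 = 61 remainder 1
61 ÷ 2 = 30 remainder 1
30 ÷ 2 = 15 remainder 0
15 ÷ 2 = 7 remainder 1
7 ÷ 2 = 3 remainder 1
3 ÷ 2 = 1 remainder 1
1 ÷ 2 = 0 remainder 1
Reading remainders bottom to top: 11110110



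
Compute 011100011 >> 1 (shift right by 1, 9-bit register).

Original: 011100011 (decimal 227)
Shift right by 1 position
Drop the 1 low bit; fill with zero on the left
Result: 001110001 (decimal 113)
Equivalent: 227 >> 1 = 227 ÷ 2^1 = 113



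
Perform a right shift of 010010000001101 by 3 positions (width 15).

Original: 010010000001101 (decimal 9229)
Shift right by 3 positions
Drop the 3 low bits; fill with zeros on the left
Result: 000010010000001 (decimal 1153)
Equivalent: 9229 >> 3 = 9229 ÷ 2^3 = 1153



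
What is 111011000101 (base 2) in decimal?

Sum of powers of 2 for each 1-bit:
2^0 + 2^2 + 2^6 + 2^7 + 2^9 + 2^10 + 2^11
= 1 + 4 + 64 + 128 + 512 + 1024 + 2048
= 3781



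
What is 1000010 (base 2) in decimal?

Sum of powers of 2 for each 1-bit:
2^1 + 2^6
= 2 + 64
= 66



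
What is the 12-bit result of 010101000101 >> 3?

Original: 010101000101 (decimal 1349)
Shift right by 3 positions
Drop the 3 low bits; fill with zeros on the left
Result: 000010101000 (decimal 168)
Equivalent: 1349 >> 3 = 1349 ÷ 2^3 = 168



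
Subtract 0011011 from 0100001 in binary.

Method 1 - Direct subtraction (column by column from the right: bit − bit − borrow-in; if negative, add 2 and borrow 1 from the next column):
borrow: 0111100
        0100001
-       0011011
---------------
        0000110

Method 2 - Add two's complement:
Two's complement of 0011011: invert → 1100100, add 1 → 1100101
  0100001
+ 1100101
---------
 10000110  (end carry out of the top bit = 1)
Discarding the end carry: 0000110
Decimal check:
  0100001 = 32 + 1 = 33
  0011011 = 16 + 8 + 2 + 1 = 27
  33 - 27 = 6, and 0000110 = 4 + 2 = 6 ✓



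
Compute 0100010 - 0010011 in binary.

Method 1 - Direct subtraction (column by column from the right: bit − bit − borrow-in; if negative, add 2 and borrow 1 from the next column):
borrow: 0111110
        0100010
-       0010011
---------------
        0001111

Method 2 - Add two's complement:
Two's complement of 0010011: invert → 1101100, add 1 → 1101101
  0100010
+ 1101101
---------
 10001111  (end carry out of the top bit = 1)
Discarding the end carry: 0001111
Decimal check:
  0100010 = 32 + 2 = 34
  0010011 = 16 + 2 + 1 = 19
  34 - 19 = 15, and 0001111 = 8 + 4 + 2 + 1 = 15 ✓



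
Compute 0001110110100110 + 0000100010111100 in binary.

Add column by column from the right: bit + bit + carry-in; write the sum mod 2, carry 1 when the sum is 2 or 3.
carry:  0011001101111000
        0001110110100110
+       0000100010111100
------------------------
       00010011001100010
(the carry out of the leftmost column, 0, becomes the leading bit)
Decimal check:
  0001110110100110 = 4096 + 2048 + 1024 + 256 + 128 + 32 + 4 + 2 = 7590
  0000100010111100 = 2048 + 128 + 32 + 16 + 8 + 4 = 2236
  7590 + 2236 = 9826, and 00010011001100010 = 8192 + 1024 + 512 + 64 + 32 + 2 = 9826 ✓



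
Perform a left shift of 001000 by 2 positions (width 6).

Original: 001000 (decimal 8)
Shift left by 2 positions
Append 2 zeros on the right
Result: 100000 (decimal 32)
Equivalent: 8 << 2 = 8 × 2^2 = 32



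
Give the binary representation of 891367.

Using repeated division by 2:
891367 ÷ 2 = 445683 remainder 1
445683 ÷ 2 = 222841 remainder 1
222841 ÷ 2 = 111420 remainder 1
111420 ÷ 2 = 55710 remainder 0
55710 ÷ 2 = 27855 remainder 0
27855 ÷ 2 = 13927 remainder 1
13927 ÷ 2 = 6963 remainder 1
6963 ÷ 2 = 3481 remainder 1
3481 ÷ 2 = 1740 remainder 1
1740 ÷ 2 = 870 remainder 0
870 ÷ 2 = 435 remainder 0
435 ÷ 2 = 217 remainder 1
217 ÷ 2 = 108 remainder 1
108 ÷ 2 = 54 remainder 0
54 ÷ 2 = 27 remainder 0
27 ÷ 2 = 13 remainder 1
13 ÷ 2 = 6 remainder 1
6 ÷ 2 = 3 remainder 0
3 ÷ 2 = 1 remainder 1
1 ÷ 2 = 0 remainder 1
Reading remainders bottom to top: 11011001100111100111



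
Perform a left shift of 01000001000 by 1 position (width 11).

Original: 01000001000 (decimal 520)
Shift left by 1 position
Append 1 zero on the right
Result: 10000010000 (decimal 1040)
Equivalent: 520 << 1 = 520 × 2^1 = 1040



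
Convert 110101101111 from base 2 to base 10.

Sum of powers of 2 for each 1-bit:
2^0 + 2^1 + 2^2 + 2^3 + 2^5 + 2^6 + 2^8 + 2^10 + 2^11
= 1 + 2 + 4 + 8 + 32 + 64 + 256 + 1024 + 2048
= 3439



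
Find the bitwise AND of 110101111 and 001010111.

AND: 1 only when both bits are 1
  110101111
& 001010111
-----------
  000000111
Decimal: 431 & 87 = 7



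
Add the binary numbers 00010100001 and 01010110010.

Add column by column from the right: bit + bit + carry-in; write the sum mod 2, carry 1 when the sum is 2 or 3.
carry:  00101000000
        00010100001
+       01010110010
-------------------
       001101010011
(the carry out of the leftmost column, 0, becomes the leading bit)
Decimal check:
  00010100001 = 128 + 32 + 1 = 161
  01010110010 = 512 + 128 + 32 + 16 + 2 = 690
  161 + 690 = 851, and 001101010011 = 512 + 256 + 64 + 16 + 2 + 1 = 851 ✓



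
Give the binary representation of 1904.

Using repeated division by 2:
1904 ÷ 2 = 952 remainder 0
952 ÷ 2 = 476 remainder 0
476 ÷ 2 = 238 remainder 0
238 ÷ 2 = 119 remainder 0
119 ÷ 2 = 59 remainder 1
59 ÷ 2 = 29 remainder 1
29 ÷ 2 = 14 remainder 1
14 ÷ 2 = 7 remainder 0
7 ÷ 2 = 3 remainder 1
3 ÷ 2 = 1 remainder 1
1 ÷ 2 = 0 remainder 1
Reading remainders bottom to top: 11101110000



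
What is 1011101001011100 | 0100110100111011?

OR: 1 when either bit is 1
  1011101001011100
| 0100110100111011
------------------
  1111111101111111
Decimal: 47708 | 19771 = 65407



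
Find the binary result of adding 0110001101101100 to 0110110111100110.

Add column by column from the right: bit + bit + carry-in; write the sum mod 2, carry 1 when the sum is 2 or 3.
carry:  1101111111011000
        0110001101101100
+       0110110111100110
------------------------
       01101000101010010
(the carry out of the leftmost column, 0, becomes the leading bit)
Decimal check:
  0110001101101100 = 16384 + 8192 + 512 + 256 + 64 + 32 + 8 + 4 = 25452
  0110110111100110 = 16384 + 8192 + 2048 + 1024 + 256 + 128 + 64 + 32 + 4 + 2 = 28134
  25452 + 28134 = 53586, and 01101000101010010 = 32768 + 16384 + 4096 + 256 + 64 + 16 + 2 = 53586 ✓



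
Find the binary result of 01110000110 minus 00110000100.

Method 1 - Direct subtraction (column by column from the right: bit − bit − borrow-in; if negative, add 2 and borrow 1 from the next column):
borrow: 00000000000
        01110000110
-       00110000100
-------------------
        01000000010

Method 2 - Add two's complement:
Two's complement of 00110000100: invert → 11001111011, add 1 → 11001111100
  01110000110
+ 11001111100
-------------
 101000000010  (end carry out of the top bit = 1)
Discarding the end carry: 01000000010
Decimal check:
  01110000110 = 512 + 256 + 128 + 4 + 2 = 902
  00110000100 = 256 + 128 + 4 = 388
  902 - 388 = 514, and 01000000010 = 512 + 2 = 514 ✓



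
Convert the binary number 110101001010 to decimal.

Sum of powers of 2 for each 1-bit:
2^1 + 2^3 + 2^6 + 2^8 + 2^10 + 2^11
= 2 + 8 + 64 + 256 + 1024 + 2048
= 3402



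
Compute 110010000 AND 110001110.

AND: 1 only when both bits are 1
  110010000
& 110001110
-----------
  110000000
Decimal: 400 & 398 = 384



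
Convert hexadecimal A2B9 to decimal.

Expand by place value (powers of 16):
Digit values: A = 10, B = 11
A2B9 = 10 × 16^3 + 2 × 16^2 + 11 × 16^1 + 9 × 16^0
= 10 × 4096 + 2 × 256 + 11 × 16 + 9 × 1
= 40960 + 512 + 176 + 9
= 41657



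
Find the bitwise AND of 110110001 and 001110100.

AND: 1 only when both bits are 1
  110110001
& 001110100
-----------
  000110000
Decimal: 433 & 116 = 48



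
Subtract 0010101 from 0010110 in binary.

Method 1 - Direct subtraction (column by column from the right: bit − bit − borrow-in; if negative, add 2 and borrow 1 from the next column):
borrow: 0000010
        0010110
-       0010101
---------------
        0000001

Method 2 - Add two's complement:
Two's complement of 0010101: invert → 1101010, add 1 → 1101011
  0010110
+ 1101011
---------
 10000001  (end carry out of the top bit = 1)
Discarding the end carry: 0000001
Decimal check:
  0010110 = 16 + 4 + 2 = 22
  0010101 = 16 + 4 + 1 = 21
  22 - 21 = 1, and 0000001 = 1 ✓



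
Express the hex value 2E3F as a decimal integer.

Expand by place value (powers of 16):
Digit values: E = 14, F = 15
2E3F = 2 × 16^3 + 14 × 16^2 + 3 × 16^1 + 15 × 16^0
= 2 × 4096 + 14 × 256 + 3 × 16 + 15 × 1
= 8192 + 3584 + 48 + 15
= 11839



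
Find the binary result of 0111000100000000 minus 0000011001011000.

Method 1 - Direct subtraction (column by column from the right: bit − bit − borrow-in; if negative, add 2 and borrow 1 from the next column):
borrow: 0001110111110000
        0111000100000000
-       0000011001011000
------------------------
        0110101010101000

Method 2 - Add two's complement:
Two's complement of 0000011001011000: invert → 1111100110100111, add 1 → 1111100110101000
  0111000100000000
+ 1111100110101000
------------------
 10110101010101000  (end carry out of the top bit = 1)
Discarding the end carry: 0110101010101000
Decimal check:
  0111000100000000 = 16384 + 8192 + 4096 + 256 = 28928
  0000011001011000 = 1024 + 512 + 64 + 16 + 8 = 1624
  28928 - 1624 = 27304, and 0110101010101000 = 16384 + 8192 + 2048 + 512 + 128 + 32 + 8 = 27304 ✓



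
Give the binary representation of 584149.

Using repeated division by 2:
584149 ÷ 2 = 292074 remainder 1
292074 ÷ 2 = 146037 remainder 0
146037 ÷ 2 = 73018 remainder 1
73018 ÷ 2 = 36509 remainder 0
36509 ÷ 2 = 18254 remainder 1
18254 ÷ 2 = 9127 remainder 0
9127 ÷ 2 = 4563 remainder 1
4563 ÷ 2 = 2281 remainder 1
2281 ÷ 2 = 1140 remainder 1
1140 ÷ 2 = 570 remainder 0
570 ÷ 2 = 285 remainder 0
285 ÷ 2 = 142 remainder 1
142 ÷ 2 = 71 remainder 0
71 ÷ 2 = 35 remainder 1
35 ÷ 2 = 17 remainder 1
17 ÷ 2 = 8 remainder 1
8 ÷ 2 = 4 remainder 0
4 ÷ 2 = 2 remainder 0
2 ÷ 2 = 1 remainder 0
1 ÷ 2 = 0 remainder 1
Reading remainders bottom to top: 10001110100111010101



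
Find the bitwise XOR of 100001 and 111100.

XOR: 1 when bits differ
  100001
^ 111100
--------
  011101
Decimal: 33 ^ 60 = 29



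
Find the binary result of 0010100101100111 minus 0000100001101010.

Method 1 - Direct subtraction (column by column from the right: bit − bit − borrow-in; if negative, add 2 and borrow 1 from the next column):
borrow: 0000000111110000
        0010100101100111
-       0000100001101010
------------------------
        0010000011111101

Method 2 - Add two's complement:
Two's complement of 0000100001101010: invert → 1111011110010101, add 1 → 1111011110010110
  0010100101100111
+ 1111011110010110
------------------
 10010000011111101  (end carry out of the top bit = 1)
Discarding the end carry: 0010000011111101
Decimal check:
  0010100101100111 = 8192 + 2048 + 256 + 64 + 32 + 4 + 2 + 1 = 10599
  0000100001101010 = 2048 + 64 + 32 + 8 + 2 = 2154
  10599 - 2154 = 8445, and 0010000011111101 = 8192 + 128 + 64 + 32 + 16 + 8 + 4 + 1 = 8445 ✓



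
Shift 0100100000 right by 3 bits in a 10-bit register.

Original: 0100100000 (decimal 288)
Shift right by 3 positions
Drop the 3 low bits; fill with zeros on the left
Result: 0000100100 (decimal 36)
Equivalent: 288 >> 3 = 288 ÷ 2^3 = 36



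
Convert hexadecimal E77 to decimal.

Expand by place value (powers of 16):
Digit values: E = 14
E77 = 14 × 16^2 + 7 × 16^1 + 7 × 16^0
= 14 × 256 + 7 × 16 + 7 × 1
= 3584 + 112 + 7
= 3703



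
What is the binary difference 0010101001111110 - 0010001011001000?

Method 1 - Direct subtraction (column by column from the right: bit − bit − borrow-in; if negative, add 2 and borrow 1 from the next column):
borrow: 0000111100000000
        0010101001111110
-       0010001011001000
------------------------
        0000011110110110

Method 2 - Add two's complement:
Two's complement of 0010001011001000: invert → 1101110100110111, add 1 → 1101110100111000
  0010101001111110
+ 1101110100111000
------------------
 10000011110110110  (end carry out of the top bit = 1)
Discarding the end carry: 0000011110110110
Decimal check:
  0010101001111110 = 8192 + 2048 + 512 + 64 + 32 + 16 + 8 + 4 + 2 = 10878
  0010001011001000 = 8192 + 512 + 128 + 64 + 8 = 8904
  10878 - 8904 = 1974, and 0000011110110110 = 1024 + 512 + 256 + 128 + 32 + 16 + 4 + 2 = 1974 ✓



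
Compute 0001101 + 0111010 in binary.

Add column by column from the right: bit + bit + carry-in; write the sum mod 2, carry 1 when the sum is 2 or 3.
carry:  1110000
        0001101
+       0111010
---------------
       01000111
(the carry out of the leftmost column, 0, becomes the leading bit)
Decimal check:
  0001101 = 8 + 4 + 1 = 13
  0111010 = 32 + 16 + 8 + 2 = 58
  13 + 58 = 71, and 01000111 = 64 + 4 + 2 + 1 = 71 ✓



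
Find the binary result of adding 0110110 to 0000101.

Add column by column from the right: bit + bit + carry-in; write the sum mod 2, carry 1 when the sum is 2 or 3.
carry:  0001000
        0110110
+       0000101
---------------
       00111011
(the carry out of the leftmost column, 0, becomes the leading bit)
Decimal check:
  0110110 = 32 + 16 + 4 + 2 = 54
  0000101 = 4 + 1 = 5
  54 + 5 = 59, and 00111011 = 32 + 16 + 8 + 2 + 1 = 59 ✓



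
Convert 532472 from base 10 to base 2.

Using repeated division by 2:
532472 ÷ 2 = 266236 remainder 0
266236 ÷ 2 = 133118 remainder 0
133118 ÷ 2 = 66559 remainder 0
66559 ÷ 2 = 33279 remainder 1
33279 ÷ 2 = 16639 remainder 1
16639 ÷ 2 = 8319 remainder 1
8319 ÷ 2 = 4159 remainder 1
4159 ÷ 2 = 2079 remainder 1
2079 ÷ 2 = 1039 remainder 1
1039 ÷ 2 = 519 remainder 1
519 ÷ 2 = 259 remainder 1
259 ÷ 2 = 129 remainder 1
129 ÷ 2 = 64 remainder 1
64 ÷ 2 = 32 remainder 0
32 ÷ 2 = 16 remainder 0
16 ÷ 2 = 8 remainder 0
8 ÷ 2 = 4 remainder 0
4 ÷ 2 = 2 remainder 0
2 ÷ 2 = 1 remainder 0
1 ÷ 2 = 0 remainder 1
Reading remainders bottom to top: 10000001111111111000



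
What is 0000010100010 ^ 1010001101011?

XOR: 1 when bits differ
  0000010100010
^ 1010001101011
---------------
  1010011001001
Decimal: 162 ^ 5227 = 5321



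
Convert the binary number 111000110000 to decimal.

Sum of powers of 2 for each 1-bit:
2^4 + 2^5 + 2^9 + 2^10 + 2^11
= 16 + 32 + 512 + 1024 + 2048
= 3632



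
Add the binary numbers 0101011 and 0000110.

Add column by column from the right: bit + bit + carry-in; write the sum mod 2, carry 1 when the sum is 2 or 3.
carry:  0011100
        0101011
+       0000110
---------------
       00110001
(the carry out of the leftmost column, 0, becomes the leading bit)
Decimal check:
  0101011 = 32 + 8 + 2 + 1 = 43
  0000110 = 4 + 2 = 6
  43 + 6 = 49, and 00110001 = 32 + 16 + 1 = 49 ✓



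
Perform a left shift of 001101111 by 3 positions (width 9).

Original: 001101111 (decimal 111)
Shift left by 3 positions
Append 3 zeros on the right and drop the 3 high bits that overflow the 9-bit width
Result: 101111000 (decimal 376)
Equivalent: 111 << 3 = 111 × 2^3 = 888, truncated to 9 bits = 376



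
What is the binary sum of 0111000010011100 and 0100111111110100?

Add column by column from the right: bit + bit + carry-in; write the sum mod 2, carry 1 when the sum is 2 or 3.
carry:  1111111111111000
        0111000010011100
+       0100111111110100
------------------------
       01100000010010000
(the carry out of the leftmost column, 0, becomes the leading bit)
Decimal check:
  0111000010011100 = 16384 + 8192 + 4096 + 128 + 16 + 8 + 4 = 28828
  0100111111110100 = 16384 + 2048 + 1024 + 512 + 256 + 128 + 64 + 32 + 16 + 4 = 20468
  28828 + 20468 = 49296, and 01100000010010000 = 32768 + 16384 + 128 + 16 = 49296 ✓



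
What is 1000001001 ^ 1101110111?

XOR: 1 when bits differ
  1000001001
^ 1101110111
------------
  0101111110
Decimal: 521 ^ 887 = 382



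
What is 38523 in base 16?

Using repeated division by 16 (digits 10–15 are A–F):
38523 ÷ 16 = 2407 remainder 11 (B)
2407 ÷ 16 = 150 remainder 7
150 ÷ 16 = 9 remainder 6
9 ÷ 16 = 0 remainder 9
Reading remainders bottom to top: 967B



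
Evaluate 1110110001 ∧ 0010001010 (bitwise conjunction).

AND: 1 only when both bits are 1
  1110110001
& 0010001010
------------
  0010000000
Decimal: 945 & 138 = 128



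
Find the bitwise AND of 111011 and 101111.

AND: 1 only when both bits are 1
  111011
& 101111
--------
  101011
Decimal: 59 & 47 = 43



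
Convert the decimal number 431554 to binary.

Using repeated division by 2:
431554 ÷ 2 = 215777 remainder 0
215777 ÷ 2 = 107888 remainder 1
107888 ÷ 2 = 53944 remainder 0
53944 ÷ 2 = 26972 remainder 0
26972 ÷ 2 = 13486 remainder 0
13486 ÷ 2 = 6743 remainder 0
6743 ÷ 2 = 3371 remainder 1
3371 ÷ 2 = 1685 remainder 1
1685 ÷ 2 = 842 remainder 1
842 ÷ 2 = 421 remainder 0
421 ÷ 2 = 210 remainder 1
210 ÷ 2 = 105 remainder 0
105 ÷ 2 = 52 remainder 1
52 ÷ 2 = 26 remainder 0
26 ÷ 2 = 13 remainder 0
13 ÷ 2 = 6 remainder 1
6 ÷ 2 = 3 remainder 0
3 ÷ 2 = 1 remainder 1
1 ÷ 2 = 0 remainder 1
Reading remainders bottom to top: 1101001010111000010



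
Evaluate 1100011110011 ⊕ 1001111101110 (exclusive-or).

XOR: 1 when bits differ
  1100011110011
^ 1001111101110
---------------
  0101100011101
Decimal: 6387 ^ 5102 = 2845



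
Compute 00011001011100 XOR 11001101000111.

XOR: 1 when bits differ
  00011001011100
^ 11001101000111
----------------
  11010100011011
Decimal: 1628 ^ 13127 = 13595



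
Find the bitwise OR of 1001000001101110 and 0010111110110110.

OR: 1 when either bit is 1
  1001000001101110
| 0010111110110110
------------------
  1011111111111110
Decimal: 36974 | 12214 = 49150



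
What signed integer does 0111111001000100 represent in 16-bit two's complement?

Binary: 0111111001000100
Sign bit: 0 (non-negative)
Read directly as an unsigned value:
0111111001000100 = 16384 + 8192 + 4096 + 2048 + 1024 + 512 + 64 + 4 = 32324
Value: 32324



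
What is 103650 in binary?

Using repeated division by 2:
103650 ÷ 2 = 51825 remainder 0
51825 ÷ 2 = 25912 remainder 1
25912 ÷ 2 = 12956 remainder 0
12956 ÷ 2 = 6478 remainder 0
6478 ÷ 2 = 3239 remainder 0
3239 ÷ 2 = 1619 remainder 1
1619 ÷ 2 = 809 remainder 1
809 ÷ 2 = 404 remainder 1
404 ÷ 2 = 202 remainder 0
202 ÷ 2 = 101 remainder 0
101 ÷ 2 = 50 remainder 1
50 ÷ 2 = 25 remainder 0
25 ÷ 2 = 12 remainder 1
12 ÷ 2 = 6 remainder 0
6 ÷ 2 = 3 remainder 0
3 ÷ 2 = 1 remainder 1
1 ÷ 2 = 0 remainder 1
Reading remainders bottom to top: 11001010011100010



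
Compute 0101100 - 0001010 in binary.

Method 1 - Direct subtraction (column by column from the right: bit − bit − borrow-in; if negative, add 2 and borrow 1 from the next column):
borrow: 0000100
        0101100
-       0001010
---------------
        0100010

Method 2 - Add two's complement:
Two's complement of 0001010: invert → 1110101, add 1 → 1110110
  0101100
+ 1110110
---------
 10100010  (end carry out of the top bit = 1)
Discarding the end carry: 0100010
Decimal check:
  0101100 = 32 + 8 + 4 = 44
  0001010 = 8 + 2 = 10
  44 - 10 = 34, and 0100010 = 32 + 2 = 34 ✓



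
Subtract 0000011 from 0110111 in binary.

Method 1 - Direct subtraction (column by column from the right: bit − bit − borrow-in; if negative, add 2 and borrow 1 from the next column):
borrow: 0000000
        0110111
-       0000011
---------------
        0110100

Method 2 - Add two's complement:
Two's complement of 0000011: invert → 1111100, add 1 → 1111101
  0110111
+ 1111101
---------
 10110100  (end carry out of the top bit = 1)
Discarding the end carry: 0110100
Decimal check:
  0110111 = 32 + 16 + 4 + 2 + 1 = 55
  0000011 = 2 + 1 = 3
  55 - 3 = 52, and 0110100 = 32 + 16 + 4 = 52 ✓



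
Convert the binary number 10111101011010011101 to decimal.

Sum of powers of 2 for each 1-bit:
2^0 + 2^2 + 2^3 + 2^4 + 2^7 + 2^9 + 2^10 + 2^12 + 2^14 + 2^15 + 2^16 + 2^17 + 2^19
= 1 + 4 + 8 + 16 + 128 + 512 + 1024 + 4096 + 16384 + 32768 + 65536 + 131072 + 524288
= 775837



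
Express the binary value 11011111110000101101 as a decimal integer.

Sum of powers of 2 for each 1-bit:
2^0 + 2^2 + 2^3 + 2^5 + 2^10 + 2^11 + 2^12 + 2^13 + 2^14 + 2^15 + 2^16 + 2^18 + 2^19
= 1 + 4 + 8 + 32 + 1024 + 2048 + 4096 + 8192 + 16384 + 32768 + 65536 + 262144 + 524288
= 916525



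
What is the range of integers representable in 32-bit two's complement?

For 32-bit two's complement:
Minimum: -2^31 = -2147483648
Maximum: 2^31 - 1 = 2147483647



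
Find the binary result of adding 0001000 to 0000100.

Add column by column from the right: bit + bit + carry-in; write the sum mod 2, carry 1 when the sum is 2 or 3.
carry:  0000000
        0001000
+       0000100
---------------
       00001100
(the carry out of the leftmost column, 0, becomes the leading bit)
Decimal check:
  0001000 = 8
  0000100 = 4
  8 + 4 = 12, and 00001100 = 8 + 4 = 12 ✓



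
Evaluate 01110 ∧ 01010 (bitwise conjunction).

AND: 1 only when both bits are 1
  01110
& 01010
-------
  01010
Decimal: 14 & 10 = 10



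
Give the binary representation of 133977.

Using repeated division by 2:
133977 ÷ 2 = 66988 remainder 1
66988 ÷ 2 = 33494 remainder 0
33494 ÷ 2 = 16747 remainder 0
16747 ÷ 2 = 8373 remainder 1
8373 ÷ 2 = 4186 remainder 1
4186 ÷ 2 = 2093 remainder 0
2093 ÷ 2 = 1046 remainder 1
1046 ÷ 2 = 523 remainder 0
523 ÷ 2 = 261 remainder 1
261 ÷ 2 = 130 remainder 1
130 ÷ 2 = 65 remainder 0
65 ÷ 2 = 32 remainder 1
32 ÷ 2 = 16 remainder 0
16 ÷ 2 = 8 remainder 0
8 ÷ 2 = 4 remainder 0
4 ÷ 2 = 2 remainder 0
2 ÷ 2 = 1 remainder 0
1 ÷ 2 = 0 remainder 1
Reading remainders bottom to top: 100000101101011001



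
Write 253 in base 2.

Using repeated division by 2:
253 ÷ 2 = 126 remainder 1
126 ÷ 2 = 63 remainder 0
63 ÷ 2 = 31 remainder 1
31 ÷ 2 = 15 remainder 1
15 ÷ 2 = 7 remainder 1
7 ÷ 2 = 3 remainder 1
3 ÷ 2 = 1 remainder 1
1 ÷ 2 = 0 remainder 1
Reading remainders bottom to top: 11111101



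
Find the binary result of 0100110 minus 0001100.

Method 1 - Direct subtraction (column by column from the right: bit − bit − borrow-in; if negative, add 2 and borrow 1 from the next column):
borrow: 0110000
        0100110
-       0001100
---------------
        0011010

Method 2 - Add two's complement:
Two's complement of 0001100: invert → 1110011, add 1 → 1110100
  0100110
+ 1110100
---------
 10011010  (end carry out of the top bit = 1)
Discarding the end carry: 0011010
Decimal check:
  0100110 = 32 + 4 + 2 = 38
  0001100 = 8 + 4 = 12
  38 - 12 = 26, and 0011010 = 16 + 8 + 2 = 26 ✓



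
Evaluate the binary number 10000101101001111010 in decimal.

Sum of powers of 2 for each 1-bit:
2^1 + 2^3 + 2^4 + 2^5 + 2^6 + 2^9 + 2^11 + 2^12 + 2^14 + 2^19
= 2 + 8 + 16 + 32 + 64 + 512 + 2048 + 4096 + 16384 + 524288
= 547450



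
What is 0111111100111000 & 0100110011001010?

AND: 1 only when both bits are 1
  0111111100111000
& 0100110011001010
------------------
  0100110000001000
Decimal: 32568 & 19658 = 19464



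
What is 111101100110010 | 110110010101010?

OR: 1 when either bit is 1
  111101100110010
| 110110010101010
-----------------
  111111110111010
Decimal: 31538 | 27818 = 32698



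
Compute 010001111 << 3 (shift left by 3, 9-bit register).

Original: 010001111 (decimal 143)
Shift left by 3 positions
Append 3 zeros on the right and drop the 3 high bits that overflow the 9-bit width
Result: 001111000 (decimal 120)
Equivalent: 143 << 3 = 143 × 2^3 = 1144, truncated to 9 bits = 120



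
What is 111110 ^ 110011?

XOR: 1 when bits differ
  111110
^ 110011
--------
  001101
Decimal: 62 ^ 51 = 13



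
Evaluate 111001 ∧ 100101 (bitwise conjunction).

AND: 1 only when both bits are 1
  111001
& 100101
--------
  100001
Decimal: 57 & 37 = 33



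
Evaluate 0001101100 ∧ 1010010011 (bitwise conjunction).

AND: 1 only when both bits are 1
  0001101100
& 1010010011
------------
  0000000000
Decimal: 108 & 659 = 0



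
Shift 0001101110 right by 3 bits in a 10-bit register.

Original: 0001101110 (decimal 110)
Shift right by 3 positions
Drop the 3 low bits; fill with zeros on the left
Result: 0000001101 (decimal 13)
Equivalent: 110 >> 3 = 110 ÷ 2^3 = 13



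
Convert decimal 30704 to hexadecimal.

Using repeated division by 16 (digits 10–15 are A–F):
30704 ÷ 16 = 1919 remainder 0
1919 ÷ 16 = 119 remainder 15 (F)
119 ÷ 16 = 7 remainder 7
7 ÷ 16 = 0 remainder 7
Reading remainders bottom to top: 77F0



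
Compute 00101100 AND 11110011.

AND: 1 only when both bits are 1
  00101100
& 11110011
----------
  00100000
Decimal: 44 & 243 = 32



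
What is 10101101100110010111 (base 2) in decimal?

Sum of powers of 2 for each 1-bit:
2^0 + 2^1 + 2^2 + 2^4 + 2^7 + 2^8 + 2^11 + 2^12 + 2^14 + 2^15 + 2^17 + 2^19
= 1 + 2 + 4 + 16 + 128 + 256 + 2048 + 4096 + 16384 + 32768 + 131072 + 524288
= 711063



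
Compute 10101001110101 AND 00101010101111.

AND: 1 only when both bits are 1
  10101001110101
& 00101010101111
----------------
  00101000100101
Decimal: 10869 & 2735 = 2597



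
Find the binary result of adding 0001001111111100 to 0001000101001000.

Add column by column from the right: bit + bit + carry-in; write the sum mod 2, carry 1 when the sum is 2 or 3.
carry:  0010011111110000
        0001001111111100
+       0001000101001000
------------------------
       00010010101000100
(the carry out of the leftmost column, 0, becomes the leading bit)
Decimal check:
  0001001111111100 = 4096 + 512 + 256 + 128 + 64 + 32 + 16 + 8 + 4 = 5116
  0001000101001000 = 4096 + 256 + 64 + 8 = 4424
  5116 + 4424 = 9540, and 00010010101000100 = 8192 + 1024 + 256 + 64 + 4 = 9540 ✓



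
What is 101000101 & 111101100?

AND: 1 only when both bits are 1
  101000101
& 111101100
-----------
  101000100
Decimal: 325 & 492 = 324



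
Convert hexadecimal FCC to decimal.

Expand by place value (powers of 16):
Digit values: F = 15, C = 12
FCC = 15 × 16^2 + 12 × 16^1 + 12 × 16^0
= 15 × 256 + 12 × 16 + 12 × 1
= 3840 + 192 + 12
= 4044



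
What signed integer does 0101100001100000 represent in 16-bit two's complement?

Binary: 0101100001100000
Sign bit: 0 (non-negative)
Read directly as an unsigned value:
0101100001100000 = 16384 + 4096 + 2048 + 64 + 32 = 22624
Value: 22624



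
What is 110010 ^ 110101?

XOR: 1 when bits differ
  110010
^ 110101
--------
  000111
Decimal: 50 ^ 53 = 7



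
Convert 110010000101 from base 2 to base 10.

Sum of powers of 2 for each 1-bit:
2^0 + 2^2 + 2^7 + 2^10 + 2^11
= 1 + 4 + 128 + 1024 + 2048
= 3205

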